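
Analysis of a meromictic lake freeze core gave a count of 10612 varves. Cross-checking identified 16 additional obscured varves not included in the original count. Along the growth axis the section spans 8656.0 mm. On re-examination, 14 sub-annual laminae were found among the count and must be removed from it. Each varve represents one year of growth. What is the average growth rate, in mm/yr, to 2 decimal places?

Correcting the raw count gives 10612 − 14 + 16 = 10614 true varves.
Extension rate ≈ 8656.0 / 10614 = 0.82 mm/yr.

0.82 mm/yr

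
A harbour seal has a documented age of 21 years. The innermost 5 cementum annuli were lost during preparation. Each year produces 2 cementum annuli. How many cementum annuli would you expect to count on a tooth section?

37 cementum annuli

Expected cementum annuli: 21 × 2 = 42.
Subtracting the 5 cementum annuli not captured gives 42 − 5 = 37 cementum annuli in the record.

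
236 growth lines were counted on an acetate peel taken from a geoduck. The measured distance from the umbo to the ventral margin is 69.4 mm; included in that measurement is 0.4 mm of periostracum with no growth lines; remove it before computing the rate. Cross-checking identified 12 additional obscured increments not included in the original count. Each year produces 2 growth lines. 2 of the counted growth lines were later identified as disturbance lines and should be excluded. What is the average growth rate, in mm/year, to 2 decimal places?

True growth line count = 236 − 2 + 12 = 246.
Dividing by 2 growth lines per year: 246 / 2 = 123 years.
Removing the 0.4 mm offcut leaves 69.4 − 0.4 = 69.0 mm.
69.0 mm over 123 years gives 69.0 / 123 ≈ 0.56 mm/year.

0.56 mm/year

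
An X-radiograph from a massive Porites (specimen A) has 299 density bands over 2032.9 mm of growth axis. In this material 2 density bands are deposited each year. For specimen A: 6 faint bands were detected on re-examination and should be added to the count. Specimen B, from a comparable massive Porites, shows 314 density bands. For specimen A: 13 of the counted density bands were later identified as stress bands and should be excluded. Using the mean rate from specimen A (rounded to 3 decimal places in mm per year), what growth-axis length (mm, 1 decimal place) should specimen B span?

Specimen A: after corrections the count is 299 − 13 + 6 = 292 density bands.
Specimen A: 292 density bands at 2 per year is 292 / 2 = 146 years.
A: Mean rate = 2032.9 mm / 146 years ≈ 13.924 mm/year.
Specimen B: dividing by 2 density bands per year: 314 / 2 = 157 years. For B, 13.924 mm/year × 157 years = 2186.1 mm.

2186.1 mm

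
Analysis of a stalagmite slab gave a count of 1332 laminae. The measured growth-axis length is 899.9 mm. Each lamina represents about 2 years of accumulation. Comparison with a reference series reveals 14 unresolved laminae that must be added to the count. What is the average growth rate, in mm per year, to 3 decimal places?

0.334 mm per year

Adjusted count: 1332 + 14 = 1346 laminae.
At 2 years per lamina, 1346 × 2 = 2692 years.
899.9 mm over 2692 years gives 899.9 / 2692 ≈ 0.334 mm per year.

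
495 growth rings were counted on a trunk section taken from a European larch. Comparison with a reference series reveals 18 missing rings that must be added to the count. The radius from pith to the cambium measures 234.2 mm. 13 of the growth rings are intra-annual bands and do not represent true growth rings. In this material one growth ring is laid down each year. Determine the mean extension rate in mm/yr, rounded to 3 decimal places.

Correcting the raw count gives 495 − 13 + 18 = 500 true growth rings.
Mean rate = 234.2 mm / 500 years ≈ 0.468 mm/yr.

0.468 mm/yr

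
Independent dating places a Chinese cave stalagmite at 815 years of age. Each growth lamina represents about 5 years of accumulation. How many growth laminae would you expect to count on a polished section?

163 growth laminae

One growth lamina every 5 years means 815 / 5 = 163 growth laminae.
So 163 growth laminae should be present.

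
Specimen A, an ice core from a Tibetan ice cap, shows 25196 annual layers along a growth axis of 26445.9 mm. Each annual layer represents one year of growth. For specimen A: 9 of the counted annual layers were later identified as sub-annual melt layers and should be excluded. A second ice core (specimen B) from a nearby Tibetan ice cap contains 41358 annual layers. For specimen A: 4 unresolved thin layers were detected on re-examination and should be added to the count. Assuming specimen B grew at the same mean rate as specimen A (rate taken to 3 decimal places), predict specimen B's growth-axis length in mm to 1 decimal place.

43425.9 mm

Specimen A: correcting the raw count gives 25196 − 9 + 4 = 25191 true annual layers.
A: 26445.9 mm over 25191 years gives 26445.9 / 25191 ≈ 1.050 mm/year.
Length of B = 1.050 × 41358 = 43425.9 mm.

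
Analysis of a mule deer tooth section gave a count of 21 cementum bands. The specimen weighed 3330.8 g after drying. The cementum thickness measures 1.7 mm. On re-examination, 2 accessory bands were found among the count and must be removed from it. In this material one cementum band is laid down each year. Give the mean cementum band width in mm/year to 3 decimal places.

0.089 mm/year

True cementum band count = 21 − 2 = 19.
1.7 mm over 19 years gives 1.7 / 19 ≈ 0.089 mm/year.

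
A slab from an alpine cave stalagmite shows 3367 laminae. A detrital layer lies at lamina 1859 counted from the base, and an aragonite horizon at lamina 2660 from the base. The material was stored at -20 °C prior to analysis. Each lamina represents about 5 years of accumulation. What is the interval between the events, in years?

Separation: 2660 − 1859 = 801 laminae.
Multiplying by 5 years per lamina: 801 × 5 = 4005 years.

4005 years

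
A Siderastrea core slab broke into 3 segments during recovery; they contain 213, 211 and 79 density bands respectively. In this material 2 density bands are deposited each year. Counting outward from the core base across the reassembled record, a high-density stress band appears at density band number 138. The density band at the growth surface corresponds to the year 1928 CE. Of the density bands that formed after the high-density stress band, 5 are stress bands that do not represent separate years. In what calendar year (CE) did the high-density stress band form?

Total density bands = 213 + 211 + 79 = 503.
503 − 138 = 365 density bands lie beyond the high-density stress band toward the growth surface.
Removing the 5 false density bands leaves 365 − 5 = 360 true density bands beyond the high-density stress band.
360 density bands at 2 per year is 360 / 2 = 180 years.
Counting back 180 years from 1928 CE places the high-density stress band in 1928 − 180 = 1748 CE.

1748 CE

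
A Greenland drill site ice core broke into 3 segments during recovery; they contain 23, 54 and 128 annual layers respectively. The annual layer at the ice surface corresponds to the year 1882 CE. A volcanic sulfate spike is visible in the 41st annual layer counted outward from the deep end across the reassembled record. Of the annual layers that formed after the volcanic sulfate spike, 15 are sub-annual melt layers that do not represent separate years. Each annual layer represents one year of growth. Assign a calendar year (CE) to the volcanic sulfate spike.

1733 CE

Total annual layers = 23 + 54 + 128 = 205.
The volcanic sulfate spike sits at annual layer 41 from the deep end, so 205 − 41 = 164 annual layers formed after it.
Excluding 15 false annual layers: 164 − 15 = 149.
The annual layer at the ice surface is 1882 CE, so the volcanic sulfate spike dates to 1882 − 149 = 1733 CE.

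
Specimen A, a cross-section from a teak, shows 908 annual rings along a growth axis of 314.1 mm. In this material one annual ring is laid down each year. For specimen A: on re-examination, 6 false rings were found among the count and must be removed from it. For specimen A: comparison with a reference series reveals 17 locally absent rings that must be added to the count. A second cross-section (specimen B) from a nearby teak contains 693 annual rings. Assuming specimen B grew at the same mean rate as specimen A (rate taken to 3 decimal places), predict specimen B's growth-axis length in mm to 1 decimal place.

237.0 mm

Specimen A: true annual ring count = 908 − 6 + 17 = 919.
A: Extension rate ≈ 314.1 / 919 = 0.342 mm/yr.
Length of B = 0.342 × 693 = 237.0 mm.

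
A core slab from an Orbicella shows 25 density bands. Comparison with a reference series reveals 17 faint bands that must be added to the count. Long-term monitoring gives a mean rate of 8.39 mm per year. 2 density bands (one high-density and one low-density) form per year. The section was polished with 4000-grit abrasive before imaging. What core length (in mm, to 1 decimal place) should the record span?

After corrections the count is 25 + 17 = 42 density bands.
With 2 density bands per year, 42 / 2 = 21 years.
Predicted length = 8.39 mm/year × 21 years = 176.2 mm.

176.2 mm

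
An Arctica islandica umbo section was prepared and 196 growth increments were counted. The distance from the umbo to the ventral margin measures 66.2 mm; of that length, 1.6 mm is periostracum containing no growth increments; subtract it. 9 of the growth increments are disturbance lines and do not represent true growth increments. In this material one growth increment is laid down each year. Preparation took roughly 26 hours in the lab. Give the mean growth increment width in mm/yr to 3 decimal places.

0.345 mm/yr

Correcting the raw count gives 196 − 9 = 187 true growth increments.
The growth record spans 66.2 − 1.6 = 64.6 mm.
64.6 mm over 187 years gives 64.6 / 187 ≈ 0.345 mm/yr.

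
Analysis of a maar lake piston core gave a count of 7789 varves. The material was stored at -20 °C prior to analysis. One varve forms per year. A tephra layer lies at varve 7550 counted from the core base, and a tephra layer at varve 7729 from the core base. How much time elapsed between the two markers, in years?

The two markers are separated by 7729 − 7550 = 179 varves.
One varve per year makes the interval 179 years.

179 yr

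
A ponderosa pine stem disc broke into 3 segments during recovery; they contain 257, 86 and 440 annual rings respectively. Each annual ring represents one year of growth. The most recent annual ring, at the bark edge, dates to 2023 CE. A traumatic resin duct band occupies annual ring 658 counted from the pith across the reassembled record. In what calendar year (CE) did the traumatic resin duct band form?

1898 CE

Total annual rings = 257 + 86 + 440 = 783.
Between annual ring 658 and the bark edge there are 783 − 658 = 125 annual rings.
The annual ring at the bark edge is 2023 CE, so the traumatic resin duct band dates to 2023 − 125 = 1898 CE.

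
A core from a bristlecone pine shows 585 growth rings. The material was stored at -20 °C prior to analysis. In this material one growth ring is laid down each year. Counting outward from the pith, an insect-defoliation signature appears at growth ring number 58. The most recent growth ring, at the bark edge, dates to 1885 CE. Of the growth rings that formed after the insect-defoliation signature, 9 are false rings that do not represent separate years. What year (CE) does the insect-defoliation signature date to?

Between growth ring 58 and the bark edge there are 585 − 58 = 527 growth rings.
Removing the 9 false growth rings leaves 527 − 9 = 518 true growth rings beyond the insect-defoliation signature.
The growth ring at the bark edge is 1885 CE, so the insect-defoliation signature dates to 1885 − 518 = 1367 CE.

1367 CE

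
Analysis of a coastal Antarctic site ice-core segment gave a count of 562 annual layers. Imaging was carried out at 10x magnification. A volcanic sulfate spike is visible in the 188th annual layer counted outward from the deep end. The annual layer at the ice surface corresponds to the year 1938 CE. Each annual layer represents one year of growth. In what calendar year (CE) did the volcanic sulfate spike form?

The volcanic sulfate spike sits at annual layer 188 from the deep end, so 562 − 188 = 374 annual layers formed after it.
Counting back 374 years from 1938 CE places the volcanic sulfate spike in 1938 − 374 = 1564 CE.

1564 CE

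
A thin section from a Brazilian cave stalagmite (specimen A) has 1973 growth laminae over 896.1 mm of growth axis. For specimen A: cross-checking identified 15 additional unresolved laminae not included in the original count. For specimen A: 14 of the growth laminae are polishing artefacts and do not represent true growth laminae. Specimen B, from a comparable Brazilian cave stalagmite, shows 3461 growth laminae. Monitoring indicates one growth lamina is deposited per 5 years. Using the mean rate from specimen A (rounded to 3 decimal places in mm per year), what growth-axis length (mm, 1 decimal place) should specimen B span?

Specimen A: adjusted count: 1973 − 14 + 15 = 1974 growth laminae.
Specimen A: at 5 years per growth lamina, 1974 × 5 = 9870 years.
A: 896.1 mm over 9870 years gives 896.1 / 9870 ≈ 0.091 mm/yr.
Specimen B: at 5 years per growth lamina, 3461 × 5 = 17305 years. B's length ≈ 0.091 × 17305 = 1574.8 mm.

1574.8 mm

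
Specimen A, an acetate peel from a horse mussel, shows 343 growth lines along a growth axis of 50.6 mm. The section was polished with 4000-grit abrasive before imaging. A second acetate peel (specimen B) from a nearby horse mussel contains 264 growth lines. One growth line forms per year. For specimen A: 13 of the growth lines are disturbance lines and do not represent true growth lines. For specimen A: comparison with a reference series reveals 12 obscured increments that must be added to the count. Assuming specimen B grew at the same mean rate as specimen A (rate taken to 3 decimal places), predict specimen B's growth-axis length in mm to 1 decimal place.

Specimen A: correcting the raw count gives 343 − 13 + 12 = 342 true growth lines.
A: Extension rate ≈ 50.6 / 342 = 0.148 mm/yr.
For B, 0.148 mm/year × 264 years = 39.1 mm.

39.1 mm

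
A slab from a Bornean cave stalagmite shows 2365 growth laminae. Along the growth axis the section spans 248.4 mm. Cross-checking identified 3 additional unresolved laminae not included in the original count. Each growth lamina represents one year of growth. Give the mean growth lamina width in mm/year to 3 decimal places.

0.105 mm/year

True growth lamina count = 2365 + 3 = 2368.
Mean rate = 248.4 mm / 2368 years ≈ 0.105 mm/year.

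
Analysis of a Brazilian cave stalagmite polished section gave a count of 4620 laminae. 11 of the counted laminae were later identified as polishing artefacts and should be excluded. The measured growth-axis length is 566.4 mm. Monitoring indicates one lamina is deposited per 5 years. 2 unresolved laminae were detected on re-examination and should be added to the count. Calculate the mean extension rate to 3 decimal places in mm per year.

Correcting the raw count gives 4620 − 11 + 2 = 4611 true laminae.
4611 laminae at 5 years each span 4611 × 5 = 23055 years.
566.4 mm over 23055 years gives 566.4 / 23055 ≈ 0.025 mm per year.

0.025 mm per year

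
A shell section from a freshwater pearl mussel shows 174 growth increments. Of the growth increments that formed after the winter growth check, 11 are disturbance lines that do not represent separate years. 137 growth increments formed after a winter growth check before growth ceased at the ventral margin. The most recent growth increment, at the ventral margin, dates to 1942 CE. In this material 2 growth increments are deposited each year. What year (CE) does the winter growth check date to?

1879 CE

There are 137 growth increments younger than the winter growth check.
Removing the 11 false growth increments leaves 137 − 11 = 126 true growth increments beyond the winter growth check.
126 growth increments at 2 per year is 126 / 2 = 63 years.
1942 − 63 = 1879 CE.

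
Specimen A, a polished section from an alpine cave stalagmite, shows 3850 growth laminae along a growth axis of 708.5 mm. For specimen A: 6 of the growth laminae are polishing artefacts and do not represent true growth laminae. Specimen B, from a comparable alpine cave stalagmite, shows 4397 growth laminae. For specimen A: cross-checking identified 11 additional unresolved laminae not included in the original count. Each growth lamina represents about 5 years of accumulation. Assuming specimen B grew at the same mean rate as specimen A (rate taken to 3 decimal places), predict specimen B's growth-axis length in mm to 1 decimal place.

Specimen A: after corrections the count is 3850 − 6 + 11 = 3855 growth laminae.
Specimen A: 3855 growth laminae at 5 years each span 3855 × 5 = 19275 years.
A: 708.5 mm over 19275 years gives 708.5 / 19275 ≈ 0.037 mm/yr.
Specimen B: multiplying by 5 years per growth lamina: 4397 × 5 = 21985 years. For B, 0.037 mm/year × 21985 years = 813.4 mm.

813.4 mm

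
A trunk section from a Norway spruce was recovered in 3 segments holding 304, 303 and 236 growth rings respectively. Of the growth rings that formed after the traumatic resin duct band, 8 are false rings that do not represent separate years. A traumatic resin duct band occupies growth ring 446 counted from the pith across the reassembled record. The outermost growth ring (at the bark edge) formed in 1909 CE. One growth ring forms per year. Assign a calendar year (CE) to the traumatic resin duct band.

Total growth rings = 304 + 303 + 236 = 843.
The traumatic resin duct band sits at growth ring 446 from the pith, so 843 − 446 = 397 growth rings formed after it.
Excluding 8 false growth rings: 397 − 8 = 389.
Counting back 389 years from 1909 CE places the traumatic resin duct band in 1909 − 389 = 1520 CE.

1520 CE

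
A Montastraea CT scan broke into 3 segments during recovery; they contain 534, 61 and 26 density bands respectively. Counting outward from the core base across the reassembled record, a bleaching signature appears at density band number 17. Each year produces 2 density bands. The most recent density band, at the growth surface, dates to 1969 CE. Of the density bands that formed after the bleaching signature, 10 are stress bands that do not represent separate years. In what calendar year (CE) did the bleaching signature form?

1672 CE

Total density bands = 534 + 61 + 26 = 621.
Between density band 17 and the growth surface there are 621 − 17 = 604 density bands.
Excluding 10 false density bands: 604 − 10 = 594.
594 density bands at 2 per year is 594 / 2 = 297 years.
1969 − 297 = 1672 CE.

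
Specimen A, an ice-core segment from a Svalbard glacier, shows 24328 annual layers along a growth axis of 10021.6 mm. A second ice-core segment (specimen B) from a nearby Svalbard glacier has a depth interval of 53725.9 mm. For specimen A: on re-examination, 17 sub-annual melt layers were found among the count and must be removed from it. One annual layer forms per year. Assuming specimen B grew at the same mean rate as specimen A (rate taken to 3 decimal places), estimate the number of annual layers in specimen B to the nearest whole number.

Specimen A: adjusted count: 24328 − 17 = 24311 annual layers.
A: Mean rate = 10021.6 mm / 24311 years ≈ 0.412 mm per year.
B spans 53725.9 / 0.412 = 130402.67 years ≈ 130403 annual layers.

130403 annual layers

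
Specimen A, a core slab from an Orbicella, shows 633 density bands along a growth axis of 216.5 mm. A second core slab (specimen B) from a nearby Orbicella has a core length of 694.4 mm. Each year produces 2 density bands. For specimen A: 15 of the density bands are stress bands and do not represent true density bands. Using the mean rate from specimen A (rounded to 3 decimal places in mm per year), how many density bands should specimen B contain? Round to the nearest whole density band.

1981 density bands

Specimen A: after corrections the count is 633 − 15 = 618 density bands.
Specimen A: 618 density bands at 2 per year is 618 / 2 = 309 years.
A: Extension rate ≈ 216.5 / 309 = 0.701 mm per year.
Specimen B: 694.4 mm / 0.701 mm per year = 990.58 years; at 2 density bands per year that is 990.58 × 2 ≈ 1981 density bands.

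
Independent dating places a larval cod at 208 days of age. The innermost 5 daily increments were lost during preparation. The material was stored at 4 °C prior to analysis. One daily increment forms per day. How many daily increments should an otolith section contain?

One daily increment per day gives 208 daily increments over 208 days.
Less the 5 uncaptured daily increments: 208 − 5 = 203.

203 daily increments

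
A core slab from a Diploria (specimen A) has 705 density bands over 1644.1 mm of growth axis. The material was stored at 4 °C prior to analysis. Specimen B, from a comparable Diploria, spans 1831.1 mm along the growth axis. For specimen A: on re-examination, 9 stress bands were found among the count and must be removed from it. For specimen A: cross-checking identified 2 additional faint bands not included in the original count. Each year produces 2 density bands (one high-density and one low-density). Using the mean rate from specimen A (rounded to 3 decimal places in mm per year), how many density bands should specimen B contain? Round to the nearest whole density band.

Specimen A: after corrections the count is 705 − 9 + 2 = 698 density bands.
Specimen A: dividing by 2 density bands per year: 698 / 2 = 349 years.
A: Extension rate ≈ 1644.1 / 349 = 4.711 mm/year.
Specimen B: 1831.1 mm / 4.711 mm per year = 388.69 years; at 2 density bands per year that is 388.69 × 2 ≈ 777 density bands.

777 density bands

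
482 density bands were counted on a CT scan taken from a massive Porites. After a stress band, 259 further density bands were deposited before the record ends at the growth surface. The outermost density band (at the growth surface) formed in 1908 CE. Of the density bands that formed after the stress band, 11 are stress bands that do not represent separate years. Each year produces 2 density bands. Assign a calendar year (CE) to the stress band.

259 density bands post-date the stress band.
Excluding 11 false density bands: 259 − 11 = 248.
248 density bands at 2 per year is 248 / 2 = 124 years.
Counting back 124 years from 1908 CE places the stress band in 1908 − 124 = 1784 CE.

1784 CE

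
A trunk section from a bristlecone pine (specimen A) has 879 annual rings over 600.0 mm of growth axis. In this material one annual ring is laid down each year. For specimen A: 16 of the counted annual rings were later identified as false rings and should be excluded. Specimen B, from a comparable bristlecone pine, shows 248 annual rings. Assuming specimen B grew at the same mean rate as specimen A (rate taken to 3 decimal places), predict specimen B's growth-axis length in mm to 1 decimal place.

Specimen A: true annual ring count = 879 − 16 = 863.
A: Extension rate ≈ 600.0 / 863 = 0.695 mm/year.
B's length ≈ 0.695 × 248 = 172.4 mm.

172.4 mm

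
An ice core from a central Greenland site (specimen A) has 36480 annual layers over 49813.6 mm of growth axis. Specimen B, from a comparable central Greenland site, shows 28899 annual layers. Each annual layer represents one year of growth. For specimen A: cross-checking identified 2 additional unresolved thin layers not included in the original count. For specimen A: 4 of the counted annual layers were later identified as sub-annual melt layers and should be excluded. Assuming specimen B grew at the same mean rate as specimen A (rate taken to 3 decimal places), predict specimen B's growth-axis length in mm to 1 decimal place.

39476.0 mm

Specimen A: after corrections the count is 36480 − 4 + 2 = 36478 annual layers.
A: 49813.6 mm over 36478 years gives 49813.6 / 36478 ≈ 1.366 mm/yr.
Length of B = 1.366 × 28899 = 39476.0 mm.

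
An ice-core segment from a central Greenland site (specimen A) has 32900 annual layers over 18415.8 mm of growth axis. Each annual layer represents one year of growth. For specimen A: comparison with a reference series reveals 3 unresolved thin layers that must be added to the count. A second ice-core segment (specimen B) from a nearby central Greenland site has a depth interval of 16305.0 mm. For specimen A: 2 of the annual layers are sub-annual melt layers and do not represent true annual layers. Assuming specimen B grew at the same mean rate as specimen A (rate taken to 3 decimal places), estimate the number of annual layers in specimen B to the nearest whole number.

29116 annual layers

Specimen A: adjusted count: 32900 − 2 + 3 = 32901 annual layers.
A: Extension rate ≈ 18415.8 / 32901 = 0.560 mm/yr.
Specimen B: 16305.0 mm / 0.560 mm per year = 29116.07 years ≈ 29116 annual layers.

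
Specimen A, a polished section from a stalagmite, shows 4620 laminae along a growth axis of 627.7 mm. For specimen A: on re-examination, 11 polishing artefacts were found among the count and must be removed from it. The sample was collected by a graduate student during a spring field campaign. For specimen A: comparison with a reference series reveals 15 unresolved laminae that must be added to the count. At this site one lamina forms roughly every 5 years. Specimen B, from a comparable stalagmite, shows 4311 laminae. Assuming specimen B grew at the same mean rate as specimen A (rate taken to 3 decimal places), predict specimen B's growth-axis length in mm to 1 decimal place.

Specimen A: true lamina count = 4620 − 11 + 15 = 4624.
Specimen A: at 5 years per lamina, 4624 × 5 = 23120 years.
A: Mean rate = 627.7 mm / 23120 years ≈ 0.027 mm/yr.
Specimen B: multiplying by 5 years per lamina: 4311 × 5 = 21555 years. For B, 0.027 mm/year × 21555 years = 582.0 mm.

582.0 mm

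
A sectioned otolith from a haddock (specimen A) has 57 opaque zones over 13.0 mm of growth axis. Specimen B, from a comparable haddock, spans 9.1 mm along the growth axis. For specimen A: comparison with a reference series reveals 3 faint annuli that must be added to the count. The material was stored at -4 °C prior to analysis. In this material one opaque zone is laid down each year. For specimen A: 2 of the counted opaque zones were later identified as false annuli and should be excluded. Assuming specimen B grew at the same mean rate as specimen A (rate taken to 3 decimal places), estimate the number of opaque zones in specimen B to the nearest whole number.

Specimen A: true opaque zone count = 57 − 2 + 3 = 58.
A: Extension rate ≈ 13.0 / 58 = 0.224 mm/yr.
B spans 9.1 / 0.224 = 40.62 years ≈ 41 opaque zones.

41 opaque zones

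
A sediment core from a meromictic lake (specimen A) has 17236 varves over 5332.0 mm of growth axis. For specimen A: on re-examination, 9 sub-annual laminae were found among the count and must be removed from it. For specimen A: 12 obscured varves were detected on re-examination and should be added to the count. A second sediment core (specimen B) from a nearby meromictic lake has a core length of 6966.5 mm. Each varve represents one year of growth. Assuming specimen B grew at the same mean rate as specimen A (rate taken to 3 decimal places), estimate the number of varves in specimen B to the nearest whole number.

22545 varves

Specimen A: true varve count = 17236 − 9 + 12 = 17239.
A: 5332.0 mm over 17239 years gives 5332.0 / 17239 ≈ 0.309 mm/year.
Specimen B: 6966.5 mm / 0.309 mm per year = 22545.31 years ≈ 22545 varves.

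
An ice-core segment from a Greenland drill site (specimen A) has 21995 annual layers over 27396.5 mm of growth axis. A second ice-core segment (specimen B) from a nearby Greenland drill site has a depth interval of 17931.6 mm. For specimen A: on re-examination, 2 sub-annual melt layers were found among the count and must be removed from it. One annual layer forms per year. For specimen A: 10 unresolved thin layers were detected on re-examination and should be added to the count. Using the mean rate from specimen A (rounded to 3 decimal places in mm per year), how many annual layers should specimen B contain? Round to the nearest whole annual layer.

14403 annual layers

Specimen A: true annual layer count = 21995 − 2 + 10 = 22003.
A: 27396.5 mm over 22003 years gives 27396.5 / 22003 ≈ 1.245 mm per year.
Specimen B: 17931.6 mm / 1.245 mm per year = 14402.89 years ≈ 14403 annual layers.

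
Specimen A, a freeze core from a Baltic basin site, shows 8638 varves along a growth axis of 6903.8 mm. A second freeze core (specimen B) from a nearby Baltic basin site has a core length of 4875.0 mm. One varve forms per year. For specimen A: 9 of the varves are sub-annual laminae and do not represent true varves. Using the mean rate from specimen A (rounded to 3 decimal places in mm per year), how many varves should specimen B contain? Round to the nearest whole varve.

6094 varves

Specimen A: true varve count = 8638 − 9 = 8629.
A: Mean rate = 6903.8 mm / 8629 years ≈ 0.800 mm/yr.
Specimen B: 4875.0 mm / 0.800 mm per year = 6093.75 years ≈ 6094 varves.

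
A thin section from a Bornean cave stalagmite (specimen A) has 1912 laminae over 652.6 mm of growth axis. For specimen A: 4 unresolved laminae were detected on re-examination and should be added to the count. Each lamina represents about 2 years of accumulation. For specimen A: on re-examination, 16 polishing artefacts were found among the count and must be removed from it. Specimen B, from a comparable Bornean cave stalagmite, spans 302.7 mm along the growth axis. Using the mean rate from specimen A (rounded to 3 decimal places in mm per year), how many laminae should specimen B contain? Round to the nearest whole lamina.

880 laminae

Specimen A: true lamina count = 1912 − 16 + 4 = 1900.
Specimen A: 1900 laminae at 2 years each span 1900 × 2 = 3800 years.
A: Extension rate ≈ 652.6 / 3800 = 0.172 mm/yr.
For B, 302.7 / 0.172 = 1759.88 years; at 2 years per lamina that is 1759.88 / 2 ≈ 880 laminae.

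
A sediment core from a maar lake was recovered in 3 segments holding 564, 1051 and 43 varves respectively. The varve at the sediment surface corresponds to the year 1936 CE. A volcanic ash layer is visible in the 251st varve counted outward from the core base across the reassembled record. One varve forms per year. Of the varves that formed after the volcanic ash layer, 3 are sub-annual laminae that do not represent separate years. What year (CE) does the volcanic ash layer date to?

Total varves = 564 + 1051 + 43 = 1658.
1658 − 251 = 1407 varves lie beyond the volcanic ash layer toward the sediment surface.
Excluding 3 false varves: 1407 − 3 = 1404.
Counting back 1404 years from 1936 CE places the volcanic ash layer in 1936 − 1404 = 532 CE.

532 CE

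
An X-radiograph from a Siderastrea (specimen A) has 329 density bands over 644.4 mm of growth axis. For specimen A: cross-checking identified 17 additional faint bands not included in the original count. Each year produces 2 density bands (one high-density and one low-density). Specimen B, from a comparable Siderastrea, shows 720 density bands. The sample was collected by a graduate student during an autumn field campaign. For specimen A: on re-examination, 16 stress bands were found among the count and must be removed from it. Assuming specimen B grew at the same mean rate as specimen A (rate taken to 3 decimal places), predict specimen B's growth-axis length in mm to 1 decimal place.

Specimen A: correcting the raw count gives 329 − 16 + 17 = 330 true density bands.
Specimen A: dividing by 2 density bands per year: 330 / 2 = 165 years.
A: Mean rate = 644.4 mm / 165 years ≈ 3.905 mm per year.
Specimen B: dividing by 2 density bands per year: 720 / 2 = 360 years. Length of B = 3.905 × 360 = 1405.8 mm.

1405.8 mm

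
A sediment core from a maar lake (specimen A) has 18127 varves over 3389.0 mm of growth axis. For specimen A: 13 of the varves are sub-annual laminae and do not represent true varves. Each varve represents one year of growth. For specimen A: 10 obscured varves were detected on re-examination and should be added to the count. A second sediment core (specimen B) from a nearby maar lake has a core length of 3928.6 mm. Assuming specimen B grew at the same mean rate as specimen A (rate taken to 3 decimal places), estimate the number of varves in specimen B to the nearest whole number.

21009 varves

Specimen A: correcting the raw count gives 18127 − 13 + 10 = 18124 true varves.
A: Mean rate = 3389.0 mm / 18124 years ≈ 0.187 mm/year.
B spans 3928.6 / 0.187 = 21008.56 years ≈ 21009 varves.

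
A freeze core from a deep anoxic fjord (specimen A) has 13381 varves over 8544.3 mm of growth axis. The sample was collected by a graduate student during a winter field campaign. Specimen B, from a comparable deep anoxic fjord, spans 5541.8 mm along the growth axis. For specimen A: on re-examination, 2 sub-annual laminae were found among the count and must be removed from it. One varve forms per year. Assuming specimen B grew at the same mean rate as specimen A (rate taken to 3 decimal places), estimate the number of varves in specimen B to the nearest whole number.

8673 varves

Specimen A: true varve count = 13381 − 2 = 13379.
A: 8544.3 mm over 13379 years gives 8544.3 / 13379 ≈ 0.639 mm per year.
B spans 5541.8 / 0.639 = 8672.61 years ≈ 8673 varves.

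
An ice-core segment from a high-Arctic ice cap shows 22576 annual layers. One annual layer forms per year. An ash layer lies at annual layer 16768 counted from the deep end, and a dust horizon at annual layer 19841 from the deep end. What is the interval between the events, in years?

3073 years

19841 − 16768 = 3073 annual layers lie between the two events.
One annual layer per year makes the interval 3073 years.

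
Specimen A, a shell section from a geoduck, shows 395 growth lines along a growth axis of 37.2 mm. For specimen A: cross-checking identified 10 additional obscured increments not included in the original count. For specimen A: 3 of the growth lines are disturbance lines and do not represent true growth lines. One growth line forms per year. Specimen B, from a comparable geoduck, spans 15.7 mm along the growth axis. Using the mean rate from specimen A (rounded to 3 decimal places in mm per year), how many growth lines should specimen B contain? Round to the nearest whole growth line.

169 growth lines

Specimen A: correcting the raw count gives 395 − 3 + 10 = 402 true growth lines.
A: Extension rate ≈ 37.2 / 402 = 0.093 mm per year.
For B, 15.7 / 0.093 = 168.82 years ≈ 169 growth lines.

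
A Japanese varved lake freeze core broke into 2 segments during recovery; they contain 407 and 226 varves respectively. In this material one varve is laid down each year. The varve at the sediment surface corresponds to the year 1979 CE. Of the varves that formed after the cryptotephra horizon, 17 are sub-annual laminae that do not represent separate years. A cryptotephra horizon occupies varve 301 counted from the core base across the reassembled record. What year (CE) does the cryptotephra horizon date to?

1664 CE

Total varves = 407 + 226 = 633.
The cryptotephra horizon sits at varve 301 from the core base, so 633 − 301 = 332 varves formed after it.
332 − 17 false = 315 true varves after the cryptotephra horizon.
The varve at the sediment surface is 1979 CE, so the cryptotephra horizon dates to 1979 − 315 = 1664 CE.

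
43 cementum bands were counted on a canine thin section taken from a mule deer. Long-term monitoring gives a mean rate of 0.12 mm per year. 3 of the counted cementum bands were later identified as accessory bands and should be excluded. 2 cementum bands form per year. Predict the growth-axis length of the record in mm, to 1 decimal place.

Correcting the raw count gives 43 − 3 = 40 true cementum bands.
With 2 cementum bands per year, 40 / 2 = 20 years.
Length ≈ 0.12 × 20 = 2.4 mm.

2.4 mm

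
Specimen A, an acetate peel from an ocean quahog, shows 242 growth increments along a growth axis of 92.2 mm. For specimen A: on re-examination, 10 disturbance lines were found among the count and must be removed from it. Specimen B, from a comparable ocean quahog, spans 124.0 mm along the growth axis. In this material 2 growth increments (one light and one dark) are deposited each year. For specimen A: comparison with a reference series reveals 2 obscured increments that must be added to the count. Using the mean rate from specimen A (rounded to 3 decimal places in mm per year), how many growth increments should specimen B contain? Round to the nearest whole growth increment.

Specimen A: after corrections the count is 242 − 10 + 2 = 234 growth increments.
Specimen A: with 2 growth increments per year, 234 / 2 = 117 years.
A: 92.2 mm over 117 years gives 92.2 / 117 ≈ 0.788 mm/year.
Specimen B: 124.0 mm / 0.788 mm per year = 157.36 years; at 2 growth increments per year that is 157.36 × 2 ≈ 315 growth increments.

315 growth increments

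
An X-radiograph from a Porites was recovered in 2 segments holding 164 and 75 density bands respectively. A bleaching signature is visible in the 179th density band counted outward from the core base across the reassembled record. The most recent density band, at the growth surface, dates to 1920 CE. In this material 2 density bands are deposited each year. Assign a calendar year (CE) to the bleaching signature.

1890 CE

Total density bands = 164 + 75 = 239.
239 − 179 = 60 density bands lie beyond the bleaching signature toward the growth surface.
60 density bands at 2 per year is 60 / 2 = 30 years.
The density band at the growth surface is 1920 CE, so the bleaching signature dates to 1920 − 30 = 1890 CE.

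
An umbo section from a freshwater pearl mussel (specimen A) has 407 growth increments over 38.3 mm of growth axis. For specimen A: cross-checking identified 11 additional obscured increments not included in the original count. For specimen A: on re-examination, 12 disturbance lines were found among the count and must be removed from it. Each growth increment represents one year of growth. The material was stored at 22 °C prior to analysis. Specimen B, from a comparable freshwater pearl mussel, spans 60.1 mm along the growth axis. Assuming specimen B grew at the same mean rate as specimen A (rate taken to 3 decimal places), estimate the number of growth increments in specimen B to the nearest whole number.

Specimen A: after corrections the count is 407 − 12 + 11 = 406 growth increments.
A: Extension rate ≈ 38.3 / 406 = 0.094 mm/year.
For B, 60.1 / 0.094 = 639.36 years ≈ 639 growth increments.

639 growth increments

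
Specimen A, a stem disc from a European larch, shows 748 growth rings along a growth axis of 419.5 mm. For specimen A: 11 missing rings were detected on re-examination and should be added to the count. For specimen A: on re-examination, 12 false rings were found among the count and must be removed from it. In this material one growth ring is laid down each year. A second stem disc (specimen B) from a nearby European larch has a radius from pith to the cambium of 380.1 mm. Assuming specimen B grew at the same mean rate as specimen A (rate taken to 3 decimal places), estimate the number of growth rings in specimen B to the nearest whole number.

Specimen A: true growth ring count = 748 − 12 + 11 = 747.
A: Extension rate ≈ 419.5 / 747 = 0.562 mm/yr.
Specimen B: 380.1 mm / 0.562 mm per year = 676.33 years ≈ 676 growth rings.

676 growth rings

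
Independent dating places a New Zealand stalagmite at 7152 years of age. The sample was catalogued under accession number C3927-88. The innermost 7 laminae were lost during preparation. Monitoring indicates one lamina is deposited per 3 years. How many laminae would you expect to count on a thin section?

2377 laminae

At 3 years per lamina, 7152 / 3 = 2384 laminae are expected.
Subtracting the 7 laminae not captured gives 2384 − 7 = 2377 laminae in the record.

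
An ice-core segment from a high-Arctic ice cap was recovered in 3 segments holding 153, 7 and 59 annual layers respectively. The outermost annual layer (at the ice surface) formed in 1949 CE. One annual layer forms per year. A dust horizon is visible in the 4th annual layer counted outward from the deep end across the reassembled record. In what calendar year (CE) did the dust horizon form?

1734 CE

Total annual layers = 153 + 7 + 59 = 219.
The dust horizon sits at annual layer 4 from the deep end, so 219 − 4 = 215 annual layers formed after it.
1949 − 215 = 1734 CE.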